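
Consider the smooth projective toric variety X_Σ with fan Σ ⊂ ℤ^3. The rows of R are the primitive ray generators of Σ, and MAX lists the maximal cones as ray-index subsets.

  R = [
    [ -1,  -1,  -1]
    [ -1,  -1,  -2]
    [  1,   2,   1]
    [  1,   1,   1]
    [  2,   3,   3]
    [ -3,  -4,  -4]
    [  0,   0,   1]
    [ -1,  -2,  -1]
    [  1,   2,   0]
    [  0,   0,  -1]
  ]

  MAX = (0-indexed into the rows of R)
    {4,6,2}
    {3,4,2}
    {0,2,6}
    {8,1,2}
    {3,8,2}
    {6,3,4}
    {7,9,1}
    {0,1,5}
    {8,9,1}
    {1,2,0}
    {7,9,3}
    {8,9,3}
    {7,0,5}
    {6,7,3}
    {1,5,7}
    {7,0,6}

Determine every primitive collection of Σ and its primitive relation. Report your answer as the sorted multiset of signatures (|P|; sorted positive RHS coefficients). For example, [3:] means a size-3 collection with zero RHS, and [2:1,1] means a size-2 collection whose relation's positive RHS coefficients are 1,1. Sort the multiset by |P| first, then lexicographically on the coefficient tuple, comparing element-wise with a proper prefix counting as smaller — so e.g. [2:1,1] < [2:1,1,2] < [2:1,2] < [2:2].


23 collections generate NE(X_Σ); each relation:

  {0,3}:  v_{0} + v_{3} = 0 ; sig = [2:]
  {2,7}:  v_{2} + v_{7} = 0 ; sig = [2:]
  {6,9}:  v_{6} + v_{9} = 0 ; sig = [2:]
  {0,9}:  v_{0} + v_{9} = v_{1} ; sig = [2:1]
  {1,3}:  v_{1} + v_{3} = v_{9} ; sig = [2:1]
  {1,4}:  v_{1} + v_{4} = v_{2} ; sig = [2:1]
  {1,6}:  v_{1} + v_{6} = v_{0} ; sig = [2:1]
  {2,9}:  v_{2} + v_{9} = v_{8} ; sig = [2:1]
  {4,5}:  v_{4} + v_{5} = v_{0} ; sig = [2:1]
  {6,8}:  v_{6} + v_{8} = v_{2} ; sig = [2:1]
  {7,8}:  v_{7} + v_{8} = v_{9} ; sig = [2:1]
  {0,4}:  v_{0} + v_{4} = v_{2} + v_{6} ; sig = [2:1,1]
  {0,8}:  v_{0} + v_{8} = v_{1} + v_{2} ; sig = [2:1,1]
  {2,5}:  v_{2} + v_{5} = v_{0} + v_{1} ; sig = [2:1,1]
  {3,5}:  v_{3} + v_{5} = v_{1} + v_{7} ; sig = [2:1,1]
  {4,7}:  v_{4} + v_{7} = v_{3} + v_{6} ; sig = [2:1,1]
  {4,9}:  v_{4} + v_{9} = v_{2} + v_{3} ; sig = [2:1,1]
  {4,8}:  v_{4} + v_{8} = 2·v_{2} + v_{3} ; sig = [2:1,2]
  {5,6}:  v_{5} + v_{6} = 2·v_{0} + v_{7} ; sig = [2:1,2]
  {5,9}:  v_{5} + v_{9} = 2·v_{1} + v_{7} ; sig = [2:1,2]
  {5,8}:  v_{5} + v_{8} = 2·v_{1} ; sig = [2:2]
  {0,1,7}:  v_{0} + v_{1} + v_{7} = v_{5} ; sig = [3:1]
  {2,3,6}:  v_{2} + v_{3} + v_{6} = v_{4} ; sig = [3:1]

Hence PRS(X_Σ) =
[[2:], [2:], [2:], [2:1], [2:1], [2:1], [2:1], [2:1], [2:1], [2:1], [2:1], [2:1,1], [2:1,1], [2:1,1], [2:1,1], [2:1,1], [2:1,1], [2:1,2], [2:1,2], [2:1,2], [2:2], [3:1], [3:1]]


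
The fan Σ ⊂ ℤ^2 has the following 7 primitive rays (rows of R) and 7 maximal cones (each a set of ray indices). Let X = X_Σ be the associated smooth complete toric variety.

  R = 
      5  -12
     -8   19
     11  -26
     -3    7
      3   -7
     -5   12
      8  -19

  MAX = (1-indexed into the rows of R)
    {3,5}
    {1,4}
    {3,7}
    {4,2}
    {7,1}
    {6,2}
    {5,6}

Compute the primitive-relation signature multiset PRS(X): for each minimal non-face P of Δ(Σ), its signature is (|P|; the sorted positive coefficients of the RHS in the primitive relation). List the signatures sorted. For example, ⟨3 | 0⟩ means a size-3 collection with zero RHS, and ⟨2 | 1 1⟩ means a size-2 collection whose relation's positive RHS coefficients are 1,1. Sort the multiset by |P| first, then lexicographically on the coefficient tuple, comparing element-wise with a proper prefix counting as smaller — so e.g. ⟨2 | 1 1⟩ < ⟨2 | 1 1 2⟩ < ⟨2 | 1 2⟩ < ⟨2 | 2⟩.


The 14 primitive collections of Σ (r=7, n=2):

  P={1,6}:  v_{1} + v_{6} = 0  →  sig = ⟨2 | 0⟩
  P={2,7}:  v_{2} + v_{7} = 0  →  sig = ⟨2 | 0⟩
  P={4,5}:  v_{4} + v_{5} = 0  →  sig = ⟨2 | 0⟩
  P={1,2}:  v_{1} + v_{2} = v_{4}  →  sig = ⟨2 | 1⟩
  P={1,5}:  v_{1} + v_{5} = v_{7}  →  sig = ⟨2 | 1⟩
  P={2,3}:  v_{2} + v_{3} = v_{5}  →  sig = ⟨2 | 1⟩
  P={2,5}:  v_{2} + v_{5} = v_{6}  →  sig = ⟨2 | 1⟩
  P={3,4}:  v_{3} + v_{4} = v_{7}  →  sig = ⟨2 | 1⟩
  P={4,6}:  v_{4} + v_{6} = v_{2}  →  sig = ⟨2 | 1⟩
  P={4,7}:  v_{4} + v_{7} = v_{1}  →  sig = ⟨2 | 1⟩
  P={5,7}:  v_{5} + v_{7} = v_{3}  →  sig = ⟨2 | 1⟩
  P={6,7}:  v_{6} + v_{7} = v_{5}  →  sig = ⟨2 | 1⟩
  P={1,3}:  v_{1} + v_{3} = 2·v_{7}  →  sig = ⟨2 | 2⟩
  P={3,6}:  v_{3} + v_{6} = 2·v_{5}  →  sig = ⟨2 | 2⟩

Signatures (|P|; sorted positive RHS coefficients), sorted:
    |P|=2: 14 collections, coeffs (), (), (), (1), (1), (1), (1), (1), (1), (1), (1), (1), (2), (2)


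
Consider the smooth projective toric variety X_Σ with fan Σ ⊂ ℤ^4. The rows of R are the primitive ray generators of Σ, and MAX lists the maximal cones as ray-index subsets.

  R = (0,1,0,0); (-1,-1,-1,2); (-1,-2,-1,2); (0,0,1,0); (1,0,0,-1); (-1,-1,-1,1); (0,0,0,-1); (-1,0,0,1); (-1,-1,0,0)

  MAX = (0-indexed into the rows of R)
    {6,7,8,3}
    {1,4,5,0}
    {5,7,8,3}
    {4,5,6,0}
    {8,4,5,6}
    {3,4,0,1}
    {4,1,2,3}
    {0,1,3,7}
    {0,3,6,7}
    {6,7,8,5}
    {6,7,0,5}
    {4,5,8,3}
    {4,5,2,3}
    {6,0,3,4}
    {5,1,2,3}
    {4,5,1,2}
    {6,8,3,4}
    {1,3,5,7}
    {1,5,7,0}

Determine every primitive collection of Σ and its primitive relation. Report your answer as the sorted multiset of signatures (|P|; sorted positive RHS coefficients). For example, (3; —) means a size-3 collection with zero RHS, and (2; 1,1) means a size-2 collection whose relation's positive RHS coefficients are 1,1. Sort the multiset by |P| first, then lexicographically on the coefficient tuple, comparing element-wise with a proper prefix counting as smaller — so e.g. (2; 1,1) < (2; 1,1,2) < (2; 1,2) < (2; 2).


|primitive collections| = 11. Relations:

  P={4,7}:  v_{4} + v_{7} = 0  so sig = (2; —)
  P={0,2}:  v_{0} + v_{2} = v_{1}  so sig = (2; 1)
  P={1,6}:  v_{1} + v_{6} = v_{5}  so sig = (2; 1)
  P={0,8}:  v_{0} + v_{8} = v_{6} + v_{7}  so sig = (2; 1,1)
  P={2,7}:  v_{2} + v_{7} = v_{1} + v_{3} + v_{5}  so sig = (2; 1,1,1)
  P={2,6}:  v_{2} + v_{6} = v_{3} + v_{4} + 2·v_{5}  so sig = (2; 1,1,2)
  P={1,8}:  v_{1} + v_{8} = v_{3} + 2·v_{5}  so sig = (2; 1,2)
  P={2,8}:  v_{2} + v_{8} = 2·v_{3} + v_{4} + 3·v_{5}  so sig = (2; 1,2,3)
  P={0,3,5}:  v_{0} + v_{3} + v_{5} = v_{7}  so sig = (3; 1)
  P={3,5,6}:  v_{3} + v_{5} + v_{6} = v_{8}  so sig = (3; 1)
  P={1,3,4,5}:  v_{1} + v_{3} + v_{4} + v_{5} = v_{2}  so sig = (4; 1)

Sorted signature multiset PRS(X):
[(2; —), (2; 1), (2; 1), (2; 1,1), (2; 1,1,1), (2; 1,1,2), (2; 1,2), (2; 1,2,3), (3; 1), (3; 1), (4; 1)]


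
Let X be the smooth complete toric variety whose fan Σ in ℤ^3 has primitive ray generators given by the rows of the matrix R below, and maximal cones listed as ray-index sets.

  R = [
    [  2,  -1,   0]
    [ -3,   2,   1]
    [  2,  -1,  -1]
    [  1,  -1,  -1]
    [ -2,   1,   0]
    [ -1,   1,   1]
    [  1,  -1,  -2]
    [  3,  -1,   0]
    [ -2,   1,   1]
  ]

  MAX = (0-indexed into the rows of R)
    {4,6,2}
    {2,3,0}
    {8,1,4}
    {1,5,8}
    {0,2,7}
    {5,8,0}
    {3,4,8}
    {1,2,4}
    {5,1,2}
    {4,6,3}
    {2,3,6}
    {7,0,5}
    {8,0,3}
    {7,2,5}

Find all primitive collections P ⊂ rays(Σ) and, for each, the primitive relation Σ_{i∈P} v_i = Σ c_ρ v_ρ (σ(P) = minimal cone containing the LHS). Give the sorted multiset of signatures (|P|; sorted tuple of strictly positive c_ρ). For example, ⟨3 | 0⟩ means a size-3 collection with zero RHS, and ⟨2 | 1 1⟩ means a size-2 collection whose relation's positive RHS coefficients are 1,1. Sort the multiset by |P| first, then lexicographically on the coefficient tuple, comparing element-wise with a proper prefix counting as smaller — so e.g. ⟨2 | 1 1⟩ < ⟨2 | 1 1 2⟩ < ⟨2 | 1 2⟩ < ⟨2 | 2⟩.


The 17 primitive collections of Σ (r=9, n=3):

  P = {0,4}:  v_{0} + v_{4} = 0 — sig = ⟨2 | 0⟩
  P = {2,8}:  v_{2} + v_{8} = 0 — sig = ⟨2 | 0⟩
  P = {3,5}:  v_{3} + v_{5} = 0 — sig = ⟨2 | 0⟩
  P = {0,1}:  v_{0} + v_{1} = v_{5} — sig = ⟨2 | 1⟩
  P = {1,3}:  v_{1} + v_{3} = v_{4} — sig = ⟨2 | 1⟩
  P = {4,5}:  v_{4} + v_{5} = v_{1} — sig = ⟨2 | 1⟩
  P = {0,6}:  v_{0} + v_{6} = v_{2} + v_{3} — sig = ⟨2 | 1 1⟩
  P = {3,7}:  v_{3} + v_{7} = v_{0} + v_{2} — sig = ⟨2 | 1 1⟩
  P = {4,7}:  v_{4} + v_{7} = v_{2} + v_{5} — sig = ⟨2 | 1 1⟩
  P = {5,6}:  v_{5} + v_{6} = v_{2} + v_{4} — sig = ⟨2 | 1 1⟩
  P = {6,8}:  v_{6} + v_{8} = v_{3} + v_{4} — sig = ⟨2 | 1 1⟩
  P = {7,8}:  v_{7} + v_{8} = v_{0} + v_{5} — sig = ⟨2 | 1 1⟩
  P = {1,6}:  v_{1} + v_{6} = v_{2} + 2·v_{4} — sig = ⟨2 | 1 2⟩
  P = {1,7}:  v_{1} + v_{7} = v_{2} + 2·v_{5} — sig = ⟨2 | 1 2⟩
  P = {6,7}:  v_{6} + v_{7} = 2·v_{2} — sig = ⟨2 | 2⟩
  P = {0,2,5}:  v_{0} + v_{2} + v_{5} = v_{7} — sig = ⟨3 | 1⟩
  P = {2,3,4}:  v_{2} + v_{3} + v_{4} = v_{6} — sig = ⟨3 | 1⟩

Sorted signature multiset PRS(X):
{ ⟨2 | 0⟩ ×3,  ⟨2 | 1⟩ ×3,  ⟨2 | 1 1⟩ ×6,  ⟨2 | 1 2⟩ ×2,  ⟨2 | 2⟩,  ⟨3 | 1⟩ ×2 }


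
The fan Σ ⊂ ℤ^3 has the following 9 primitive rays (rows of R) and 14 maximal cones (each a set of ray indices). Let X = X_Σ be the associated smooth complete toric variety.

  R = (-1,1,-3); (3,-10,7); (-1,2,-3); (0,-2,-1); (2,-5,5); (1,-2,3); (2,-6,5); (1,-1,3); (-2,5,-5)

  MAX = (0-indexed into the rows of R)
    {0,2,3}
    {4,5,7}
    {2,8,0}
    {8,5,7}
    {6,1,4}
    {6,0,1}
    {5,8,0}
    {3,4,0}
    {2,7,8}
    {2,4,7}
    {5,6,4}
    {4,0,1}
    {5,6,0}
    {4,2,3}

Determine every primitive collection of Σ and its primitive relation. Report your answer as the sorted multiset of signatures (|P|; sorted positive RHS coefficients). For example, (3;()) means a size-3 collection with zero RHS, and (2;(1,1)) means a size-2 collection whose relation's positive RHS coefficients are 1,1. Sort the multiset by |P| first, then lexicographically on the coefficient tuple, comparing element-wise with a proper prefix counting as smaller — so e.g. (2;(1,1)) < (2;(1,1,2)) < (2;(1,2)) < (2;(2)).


Δ(Σ) — 9 vertices, 18 min non-faces:

  P={0,7}:  v_{0} + v_{7} = 0  →  sig = (2;())
  P={2,5}:  v_{2} + v_{5} = 0  →  sig = (2;())
  P={4,8}:  v_{4} + v_{8} = 0  →  sig = (2;())
  P={1,7}:  v_{1} + v_{7} = v_{4} + v_{6}  →  sig = (2;(1,1))
  P={1,8}:  v_{1} + v_{8} = v_{0} + v_{6}  →  sig = (2;(1,1))
  P={2,6}:  v_{2} + v_{6} = v_{0} + v_{4}  →  sig = (2;(1,1))
  P={3,5}:  v_{3} + v_{5} = v_{0} + v_{4}  →  sig = (2;(1,1))
  P={3,7}:  v_{3} + v_{7} = v_{2} + v_{4}  →  sig = (2;(1,1))
  P={3,8}:  v_{3} + v_{8} = v_{0} + v_{2}  →  sig = (2;(1,1))
  P={6,7}:  v_{6} + v_{7} = v_{4} + v_{5}  →  sig = (2;(1,1))
  P={6,8}:  v_{6} + v_{8} = v_{0} + v_{5}  →  sig = (2;(1,1))
  P={1,5}:  v_{1} + v_{5} = 2·v_{6}  →  sig = (2;(2))
  P={1,2}:  v_{1} + v_{2} = 2·v_{0} + 2·v_{4}  →  sig = (2;(2,2))
  P={3,6}:  v_{3} + v_{6} = 2·v_{0} + 2·v_{4}  →  sig = (2;(2,2))
  P={1,3}:  v_{1} + v_{3} = 3·v_{0} + 3·v_{4}  →  sig = (2;(3,3))
  P={0,2,4}:  v_{0} + v_{2} + v_{4} = v_{3}  →  sig = (3;(1))
  P={0,4,5}:  v_{0} + v_{4} + v_{5} = v_{6}  →  sig = (3;(1))
  P={0,4,6}:  v_{0} + v_{4} + v_{6} = v_{1}  →  sig = (3;(1))

Hence PRS(X_Σ) =
[(2;()), (2;()), (2;()), (2;(1,1)), (2;(1,1)), (2;(1,1)), (2;(1,1)), (2;(1,1)), (2;(1,1)), (2;(1,1)), (2;(1,1)), (2;(2)), (2;(2,2)), (2;(2,2)), (2;(3,3)), (3;(1)), (3;(1)), (3;(1))]


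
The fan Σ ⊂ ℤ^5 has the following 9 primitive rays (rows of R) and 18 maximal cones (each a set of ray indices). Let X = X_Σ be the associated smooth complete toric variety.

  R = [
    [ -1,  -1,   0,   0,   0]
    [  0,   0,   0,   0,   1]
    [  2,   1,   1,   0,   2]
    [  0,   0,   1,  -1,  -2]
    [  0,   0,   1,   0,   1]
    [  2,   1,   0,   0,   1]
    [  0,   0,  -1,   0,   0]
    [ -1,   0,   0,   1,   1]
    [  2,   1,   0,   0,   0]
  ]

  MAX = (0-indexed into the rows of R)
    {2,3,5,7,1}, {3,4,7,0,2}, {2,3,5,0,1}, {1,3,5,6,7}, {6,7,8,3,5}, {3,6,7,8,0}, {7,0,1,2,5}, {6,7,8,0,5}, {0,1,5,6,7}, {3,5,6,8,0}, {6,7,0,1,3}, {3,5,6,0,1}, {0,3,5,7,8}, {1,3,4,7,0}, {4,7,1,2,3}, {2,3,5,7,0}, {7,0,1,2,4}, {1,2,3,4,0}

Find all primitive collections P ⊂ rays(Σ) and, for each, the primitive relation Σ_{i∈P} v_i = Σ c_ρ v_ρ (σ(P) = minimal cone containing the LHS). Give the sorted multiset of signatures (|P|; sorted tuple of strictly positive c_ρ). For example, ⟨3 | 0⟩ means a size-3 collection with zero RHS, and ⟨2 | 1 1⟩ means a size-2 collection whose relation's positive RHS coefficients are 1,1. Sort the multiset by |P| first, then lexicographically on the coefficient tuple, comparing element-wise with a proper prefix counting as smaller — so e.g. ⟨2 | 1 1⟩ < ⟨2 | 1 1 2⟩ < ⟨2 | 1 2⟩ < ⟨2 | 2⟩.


9 collections generate NE(X_Σ); each relation:

  {1,8}:  v_{1} + v_{8} = v_{5}  so sig = ⟨2 | 1⟩
  {4,5}:  v_{4} + v_{5} = v_{2}  so sig = ⟨2 | 1⟩
  {4,6}:  v_{4} + v_{6} = v_{1}  so sig = ⟨2 | 1⟩
  {2,6}:  v_{2} + v_{6} = v_{1} + v_{5}  so sig = ⟨2 | 1 1⟩
  {4,8}:  v_{4} + v_{8} = v_{0} + v_{3} + 2·v_{5} + v_{7}  so sig = ⟨2 | 1 1 1 2⟩
  {2,8}:  v_{2} + v_{8} = v_{0} + v_{3} + 3·v_{5} + v_{7}  so sig = ⟨2 | 1 1 1 3⟩
  {0,3,5,6,7}:  v_{0} + v_{3} + v_{5} + v_{6} + v_{7} = 0  so sig = ⟨5 | 0⟩
  {0,1,3,5,7}:  v_{0} + v_{1} + v_{3} + v_{5} + v_{7} = v_{4}  so sig = ⟨5 | 1⟩
  {0,1,2,3,7}:  v_{0} + v_{1} + v_{2} + v_{3} + v_{7} = 2·v_{4}  so sig = ⟨5 | 2⟩

Hence PRS(X_Σ) =
[⟨2 | 1⟩, ⟨2 | 1⟩, ⟨2 | 1⟩, ⟨2 | 1 1⟩, ⟨2 | 1 1 1 2⟩, ⟨2 | 1 1 1 3⟩, ⟨5 | 0⟩, ⟨5 | 1⟩, ⟨5 | 2⟩]


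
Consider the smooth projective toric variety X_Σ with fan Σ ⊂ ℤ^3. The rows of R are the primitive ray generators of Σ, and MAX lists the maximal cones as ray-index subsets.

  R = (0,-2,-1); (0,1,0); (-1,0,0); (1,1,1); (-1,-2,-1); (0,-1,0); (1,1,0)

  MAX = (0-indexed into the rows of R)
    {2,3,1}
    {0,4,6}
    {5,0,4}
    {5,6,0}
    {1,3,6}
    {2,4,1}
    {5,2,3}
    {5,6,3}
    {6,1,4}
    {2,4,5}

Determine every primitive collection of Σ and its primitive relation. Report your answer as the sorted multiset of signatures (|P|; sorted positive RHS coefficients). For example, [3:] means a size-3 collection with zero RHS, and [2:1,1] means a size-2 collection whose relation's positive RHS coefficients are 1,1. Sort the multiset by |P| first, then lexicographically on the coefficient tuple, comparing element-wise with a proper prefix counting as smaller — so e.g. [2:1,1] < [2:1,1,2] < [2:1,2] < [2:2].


Primitive collections (7):

  • {1,5}:  v_{1} + v_{5} = 0  →  sig = [2:]
  • {0,2}:  v_{0} + v_{2} = v_{4}  →  sig = [2:1]
  • {2,6}:  v_{2} + v_{6} = v_{1}  →  sig = [2:1]
  • {3,4}:  v_{3} + v_{4} = v_{5}  →  sig = [2:1]
  • {0,1}:  v_{0} + v_{1} = v_{4} + v_{6}  →  sig = [2:1,1]
  • {0,3}:  v_{0} + v_{3} = 2·v_{5} + v_{6}  →  sig = [2:1,2]
  • {4,5,6}:  v_{4} + v_{5} + v_{6} = v_{0}  →  sig = [3:1]

Signatures (|P|; sorted positive RHS coefficients), sorted:
    |P|=2: 6 collections, coeffs (), (1), (1), (1), (1,1), (1,2)
    |P|=3: 1 collection, coeffs (1)


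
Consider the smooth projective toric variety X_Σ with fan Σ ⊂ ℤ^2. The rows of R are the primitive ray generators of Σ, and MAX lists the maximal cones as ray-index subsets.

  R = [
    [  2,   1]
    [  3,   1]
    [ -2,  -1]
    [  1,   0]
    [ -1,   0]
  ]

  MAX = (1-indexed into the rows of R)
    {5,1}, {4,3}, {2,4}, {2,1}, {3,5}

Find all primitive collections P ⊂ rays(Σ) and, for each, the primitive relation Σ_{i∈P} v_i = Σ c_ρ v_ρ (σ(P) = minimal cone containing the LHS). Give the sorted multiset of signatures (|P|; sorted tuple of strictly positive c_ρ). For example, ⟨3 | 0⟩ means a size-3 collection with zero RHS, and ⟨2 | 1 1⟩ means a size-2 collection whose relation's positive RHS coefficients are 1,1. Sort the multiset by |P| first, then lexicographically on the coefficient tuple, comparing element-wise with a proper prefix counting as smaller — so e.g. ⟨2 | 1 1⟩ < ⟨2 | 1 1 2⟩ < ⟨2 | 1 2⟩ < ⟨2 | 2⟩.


Minimal non-faces — 5 found among 5 rays, 5 max cones:

  P={1,3}:  v_{1} + v_{3} = 0 ; sig = ⟨2 | 0⟩
  P={4,5}:  v_{4} + v_{5} = 0 ; sig = ⟨2 | 0⟩
  P={1,4}:  v_{1} + v_{4} = v_{2} ; sig = ⟨2 | 1⟩
  P={2,3}:  v_{2} + v_{3} = v_{4} ; sig = ⟨2 | 1⟩
  P={2,5}:  v_{2} + v_{5} = v_{1} ; sig = ⟨2 | 1⟩

Hence PRS(X_Σ) =
{ ⟨2 | 0⟩ ×2,  ⟨2 | 1⟩ ×3 }


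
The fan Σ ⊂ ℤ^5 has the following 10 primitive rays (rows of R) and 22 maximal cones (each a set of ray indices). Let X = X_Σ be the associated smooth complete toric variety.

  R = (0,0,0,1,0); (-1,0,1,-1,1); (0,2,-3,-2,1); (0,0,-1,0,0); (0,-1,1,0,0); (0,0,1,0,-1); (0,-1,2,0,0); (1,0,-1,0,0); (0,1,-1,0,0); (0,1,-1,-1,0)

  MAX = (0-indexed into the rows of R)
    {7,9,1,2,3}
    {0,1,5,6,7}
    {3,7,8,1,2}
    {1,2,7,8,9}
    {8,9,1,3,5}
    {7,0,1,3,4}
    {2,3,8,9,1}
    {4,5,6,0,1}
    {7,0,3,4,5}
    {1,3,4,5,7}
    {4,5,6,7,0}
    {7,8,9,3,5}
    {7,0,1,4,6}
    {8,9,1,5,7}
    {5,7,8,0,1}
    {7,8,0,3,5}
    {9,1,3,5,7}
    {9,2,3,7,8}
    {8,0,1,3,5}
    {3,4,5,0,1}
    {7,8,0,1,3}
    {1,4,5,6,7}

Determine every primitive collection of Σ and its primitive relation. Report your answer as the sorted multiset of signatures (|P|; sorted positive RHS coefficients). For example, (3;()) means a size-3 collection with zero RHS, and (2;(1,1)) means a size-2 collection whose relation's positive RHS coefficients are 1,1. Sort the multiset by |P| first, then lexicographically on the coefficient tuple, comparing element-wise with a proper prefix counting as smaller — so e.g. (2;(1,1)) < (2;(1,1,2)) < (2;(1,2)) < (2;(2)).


14 minimal non-faces of Δ(Σ) (on 10 rays):

  P={4,8}:  v_{4} + v_{8} = 0  so sig = (2;())
  P={0,9}:  v_{0} + v_{9} = v_{8}  so sig = (2;(1))
  P={3,6}:  v_{3} + v_{6} = v_{4}  so sig = (2;(1))
  P={2,6}:  v_{2} + v_{6} = v_{1} + v_{7} + v_{9}  so sig = (2;(1,1,1))
  P={6,9}:  v_{6} + v_{9} = v_{1} + v_{5} + v_{7}  so sig = (2;(1,1,1))
  P={2,4}:  v_{2} + v_{4} = v_{1} + v_{3} + v_{7} + v_{9}  so sig = (2;(1,1,1,1))
  P={4,9}:  v_{4} + v_{9} = v_{1} + v_{3} + v_{5} + v_{7}  so sig = (2;(1,1,1,1))
  P={6,8}:  v_{6} + v_{8} = v_{0} + v_{1} + v_{5} + v_{7}  so sig = (2;(1,1,1,1))
  P={0,2}:  v_{0} + v_{2} = v_{1} + v_{3} + v_{7} + 2·v_{8}  so sig = (2;(1,1,1,2))
  P={2,5}:  v_{2} + v_{5} = 2·v_{9}  so sig = (2;(2))
  P={0,1,3,5,7}:  v_{0} + v_{1} + v_{3} + v_{5} + v_{7} = 0  so sig = (5;())
  P={0,1,4,5,7}:  v_{0} + v_{1} + v_{4} + v_{5} + v_{7} = v_{6}  so sig = (5;(1))
  P={1,3,5,7,8}:  v_{1} + v_{3} + v_{5} + v_{7} + v_{8} = v_{9}  so sig = (5;(1))
  P={1,3,7,8,9}:  v_{1} + v_{3} + v_{7} + v_{8} + v_{9} = v_{2}  so sig = (5;(1))

Hence PRS(X_Σ) =
    (2;())
    (2;(1))
    (2;(1))
    (2;(1,1,1))
    (2;(1,1,1))
    (2;(1,1,1,1))
    (2;(1,1,1,1))
    (2;(1,1,1,1))
    (2;(1,1,1,2))
    (2;(2))
    (5;())
    (5;(1))
    (5;(1))
    (5;(1))


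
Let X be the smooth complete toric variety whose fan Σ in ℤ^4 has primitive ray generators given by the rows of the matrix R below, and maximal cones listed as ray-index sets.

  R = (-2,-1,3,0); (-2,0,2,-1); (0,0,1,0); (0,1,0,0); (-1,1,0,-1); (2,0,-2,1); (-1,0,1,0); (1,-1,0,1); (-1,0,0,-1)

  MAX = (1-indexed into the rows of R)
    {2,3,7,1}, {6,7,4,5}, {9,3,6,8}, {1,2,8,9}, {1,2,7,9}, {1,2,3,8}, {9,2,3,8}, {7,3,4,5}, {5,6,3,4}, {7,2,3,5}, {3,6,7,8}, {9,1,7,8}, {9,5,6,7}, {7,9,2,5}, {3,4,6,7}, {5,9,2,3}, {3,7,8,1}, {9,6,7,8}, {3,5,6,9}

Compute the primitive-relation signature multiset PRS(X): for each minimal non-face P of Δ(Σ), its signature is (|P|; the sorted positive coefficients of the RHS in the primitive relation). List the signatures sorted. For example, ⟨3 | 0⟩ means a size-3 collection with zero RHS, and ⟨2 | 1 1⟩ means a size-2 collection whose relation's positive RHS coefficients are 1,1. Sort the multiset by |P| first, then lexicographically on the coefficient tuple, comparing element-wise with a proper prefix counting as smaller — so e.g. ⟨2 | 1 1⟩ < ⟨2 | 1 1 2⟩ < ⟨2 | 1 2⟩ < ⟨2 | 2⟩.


Minimal non-faces — 12 found among 9 rays, 19 max cones:

  • {2,6}:  v_{2} + v_{6} = 0 — sig = ⟨2 | 0⟩
  • {5,8}:  v_{5} + v_{8} = 0 — sig = ⟨2 | 0⟩
  • {4,9}:  v_{4} + v_{9} = v_{5} — sig = ⟨2 | 1⟩
  • {1,5}:  v_{1} + v_{5} = v_{2} + v_{7} — sig = ⟨2 | 1 1⟩
  • {1,6}:  v_{1} + v_{6} = v_{7} + v_{8} — sig = ⟨2 | 1 1⟩
  • {2,4}:  v_{2} + v_{4} = v_{3} + v_{5} + v_{7} — sig = ⟨2 | 1 1 1⟩
  • {4,8}:  v_{4} + v_{8} = v_{3} + v_{6} + v_{7} — sig = ⟨2 | 1 1 1⟩
  • {1,4}:  v_{1} + v_{4} = v_{3} + 2·v_{7} — sig = ⟨2 | 1 2⟩
  • {2,7,8}:  v_{2} + v_{7} + v_{8} = v_{1} — sig = ⟨3 | 1⟩
  • {3,7,9}:  v_{3} + v_{7} + v_{9} = v_{2} — sig = ⟨3 | 1⟩
  • {1,3,9}:  v_{1} + v_{3} + v_{9} = 2·v_{2} + v_{8} — sig = ⟨3 | 1 2⟩
  • {3,5,6,7}:  v_{3} + v_{5} + v_{6} + v_{7} = v_{4} — sig = ⟨4 | 1⟩

Signatures (|P|; sorted positive RHS coefficients), sorted:
    ⟨2 | 0⟩
    ⟨2 | 0⟩
    ⟨2 | 1⟩
    ⟨2 | 1 1⟩
    ⟨2 | 1 1⟩
    ⟨2 | 1 1 1⟩
    ⟨2 | 1 1 1⟩
    ⟨2 | 1 2⟩
    ⟨3 | 1⟩
    ⟨3 | 1⟩
    ⟨3 | 1 2⟩
    ⟨4 | 1⟩


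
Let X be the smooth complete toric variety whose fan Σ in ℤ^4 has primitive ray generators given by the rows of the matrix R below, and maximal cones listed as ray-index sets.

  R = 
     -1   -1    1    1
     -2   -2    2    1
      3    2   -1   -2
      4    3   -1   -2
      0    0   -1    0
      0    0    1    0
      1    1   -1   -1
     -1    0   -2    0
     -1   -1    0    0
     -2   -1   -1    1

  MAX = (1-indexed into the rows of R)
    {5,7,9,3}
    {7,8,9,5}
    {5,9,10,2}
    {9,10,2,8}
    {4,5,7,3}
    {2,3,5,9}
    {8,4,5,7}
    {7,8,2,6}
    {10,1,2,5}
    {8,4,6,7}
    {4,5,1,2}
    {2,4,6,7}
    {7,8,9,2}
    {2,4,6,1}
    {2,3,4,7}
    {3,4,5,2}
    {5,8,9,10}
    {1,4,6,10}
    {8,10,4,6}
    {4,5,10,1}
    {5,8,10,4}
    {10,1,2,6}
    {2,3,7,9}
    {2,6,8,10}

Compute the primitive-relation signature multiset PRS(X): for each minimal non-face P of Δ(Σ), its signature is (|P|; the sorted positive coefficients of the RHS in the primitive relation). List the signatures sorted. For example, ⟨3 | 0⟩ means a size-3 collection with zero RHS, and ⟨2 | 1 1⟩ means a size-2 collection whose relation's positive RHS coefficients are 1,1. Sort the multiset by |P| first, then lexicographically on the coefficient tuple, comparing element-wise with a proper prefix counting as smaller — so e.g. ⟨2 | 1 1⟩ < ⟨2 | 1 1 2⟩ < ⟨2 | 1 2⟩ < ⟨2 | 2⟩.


Δ(Σ) — 10 vertices, 15 min non-faces:

  • {1,7}:  v_{1} + v_{7} = 0 — sig = ⟨2 | 0⟩
  • {5,6}:  v_{5} + v_{6} = 0 — sig = ⟨2 | 0⟩
  • {1,8}:  v_{1} + v_{8} = v_{10} — sig = ⟨2 | 1⟩
  • {4,9}:  v_{4} + v_{9} = v_{3} — sig = ⟨2 | 1⟩
  • {7,10}:  v_{7} + v_{10} = v_{8} — sig = ⟨2 | 1⟩
  • {1,9}:  v_{1} + v_{9} = v_{2} + v_{5} — sig = ⟨2 | 1 1⟩
  • {3,10}:  v_{3} + v_{10} = v_{5} + v_{7} — sig = ⟨2 | 1 1⟩
  • {6,9}:  v_{6} + v_{9} = v_{2} + v_{7} — sig = ⟨2 | 1 1⟩
  • {1,3}:  v_{1} + v_{3} = v_{2} + v_{4} + v_{5} — sig = ⟨2 | 1 1 1⟩
  • {3,6}:  v_{3} + v_{6} = v_{2} + v_{4} + v_{7} — sig = ⟨2 | 1 1 1⟩
  • {3,8}:  v_{3} + v_{8} = v_{5} + 2·v_{7} — sig = ⟨2 | 1 2⟩
  • {2,4,10}:  v_{2} + v_{4} + v_{10} = 0 — sig = ⟨3 | 0⟩
  • {2,4,8}:  v_{2} + v_{4} + v_{8} = v_{7} — sig = ⟨3 | 1⟩
  • {2,5,7}:  v_{2} + v_{5} + v_{7} = v_{9} — sig = ⟨3 | 1⟩
  • {2,5,8}:  v_{2} + v_{5} + v_{8} = v_{9} + v_{10} — sig = ⟨3 | 1 1⟩

so the primitive-relation signature multiset is
    ⟨2 | 0⟩
    ⟨2 | 0⟩
    ⟨2 | 1⟩
    ⟨2 | 1⟩
    ⟨2 | 1⟩
    ⟨2 | 1 1⟩
    ⟨2 | 1 1⟩
    ⟨2 | 1 1⟩
    ⟨2 | 1 1 1⟩
    ⟨2 | 1 1 1⟩
    ⟨2 | 1 2⟩
    ⟨3 | 0⟩
    ⟨3 | 1⟩
    ⟨3 | 1⟩
    ⟨3 | 1 1⟩


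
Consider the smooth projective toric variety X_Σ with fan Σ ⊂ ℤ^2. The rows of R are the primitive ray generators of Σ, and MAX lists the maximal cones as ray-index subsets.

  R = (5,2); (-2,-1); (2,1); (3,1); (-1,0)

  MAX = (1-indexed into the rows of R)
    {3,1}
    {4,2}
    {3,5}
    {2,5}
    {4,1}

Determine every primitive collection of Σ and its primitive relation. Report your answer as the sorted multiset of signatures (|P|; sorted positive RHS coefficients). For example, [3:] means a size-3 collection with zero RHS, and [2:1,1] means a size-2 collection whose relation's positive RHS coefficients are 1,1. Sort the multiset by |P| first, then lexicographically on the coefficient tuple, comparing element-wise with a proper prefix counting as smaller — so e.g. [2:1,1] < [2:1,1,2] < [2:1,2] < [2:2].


|primitive collections| = 5. Relations:

  {2,3}:  v_{2} + v_{3} = 0  so sig = [2:]
  {1,2}:  v_{1} + v_{2} = v_{4}  so sig = [2:1]
  {3,4}:  v_{3} + v_{4} = v_{1}  so sig = [2:1]
  {4,5}:  v_{4} + v_{5} = v_{3}  so sig = [2:1]
  {1,5}:  v_{1} + v_{5} = 2·v_{3}  so sig = [2:2]

Sorted signature multiset PRS(X):
{ [2:],  [2:1] ×3,  [2:2] }


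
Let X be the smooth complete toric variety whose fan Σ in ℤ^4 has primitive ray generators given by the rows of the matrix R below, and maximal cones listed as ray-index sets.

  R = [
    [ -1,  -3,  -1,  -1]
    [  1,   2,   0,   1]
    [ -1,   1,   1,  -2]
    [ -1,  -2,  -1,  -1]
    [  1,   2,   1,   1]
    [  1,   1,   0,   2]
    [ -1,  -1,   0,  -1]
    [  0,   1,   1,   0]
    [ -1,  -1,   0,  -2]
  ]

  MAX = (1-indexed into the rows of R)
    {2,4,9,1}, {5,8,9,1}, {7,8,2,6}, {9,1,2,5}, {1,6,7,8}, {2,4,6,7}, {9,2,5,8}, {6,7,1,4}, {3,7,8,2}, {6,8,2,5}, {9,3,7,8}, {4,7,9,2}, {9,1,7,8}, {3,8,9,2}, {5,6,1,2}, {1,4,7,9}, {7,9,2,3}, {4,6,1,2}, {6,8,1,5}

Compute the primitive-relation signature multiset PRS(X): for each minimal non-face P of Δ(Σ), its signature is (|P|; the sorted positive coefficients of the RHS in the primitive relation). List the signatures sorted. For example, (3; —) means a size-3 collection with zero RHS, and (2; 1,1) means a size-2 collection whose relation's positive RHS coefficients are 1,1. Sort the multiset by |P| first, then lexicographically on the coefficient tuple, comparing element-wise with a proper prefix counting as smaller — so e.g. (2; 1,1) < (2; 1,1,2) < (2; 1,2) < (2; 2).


Minimal non-faces — 11 found among 9 rays, 19 max cones:

  • {4,5}:  v_{4} + v_{5} = 0  ⇒ sig = (2; —)
  • {6,9}:  v_{6} + v_{9} = 0  ⇒ sig = (2; —)
  • {4,8}:  v_{4} + v_{8} = v_{7}  ⇒ sig = (2; 1)
  • {5,7}:  v_{5} + v_{7} = v_{8}  ⇒ sig = (2; 1)
  • {1,3}:  v_{1} + v_{3} = v_{7} + v_{9}  ⇒ sig = (2; 1,1)
  • {3,6}:  v_{3} + v_{6} = v_{2} + v_{7} + v_{8}  ⇒ sig = (2; 1,1,1)
  • {3,4}:  v_{3} + v_{4} = v_{2} + 2·v_{7} + v_{9}  ⇒ sig = (2; 1,1,2)
  • {3,5}:  v_{3} + v_{5} = v_{2} + 2·v_{8} + v_{9}  ⇒ sig = (2; 1,1,2)
  • {1,2,8}:  v_{1} + v_{2} + v_{8} = 0  ⇒ sig = (3; —)
  • {1,2,7}:  v_{1} + v_{2} + v_{7} = v_{4}  ⇒ sig = (3; 1)
  • {2,7,8,9}:  v_{2} + v_{7} + v_{8} + v_{9} = v_{3}  ⇒ sig = (4; 1)

so the primitive-relation signature multiset is
{ (2; —) ×2,  (2; 1) ×2,  (2; 1,1),  (2; 1,1,1),  (2; 1,1,2) ×2,  (3; —),  (3; 1),  (4; 1) }


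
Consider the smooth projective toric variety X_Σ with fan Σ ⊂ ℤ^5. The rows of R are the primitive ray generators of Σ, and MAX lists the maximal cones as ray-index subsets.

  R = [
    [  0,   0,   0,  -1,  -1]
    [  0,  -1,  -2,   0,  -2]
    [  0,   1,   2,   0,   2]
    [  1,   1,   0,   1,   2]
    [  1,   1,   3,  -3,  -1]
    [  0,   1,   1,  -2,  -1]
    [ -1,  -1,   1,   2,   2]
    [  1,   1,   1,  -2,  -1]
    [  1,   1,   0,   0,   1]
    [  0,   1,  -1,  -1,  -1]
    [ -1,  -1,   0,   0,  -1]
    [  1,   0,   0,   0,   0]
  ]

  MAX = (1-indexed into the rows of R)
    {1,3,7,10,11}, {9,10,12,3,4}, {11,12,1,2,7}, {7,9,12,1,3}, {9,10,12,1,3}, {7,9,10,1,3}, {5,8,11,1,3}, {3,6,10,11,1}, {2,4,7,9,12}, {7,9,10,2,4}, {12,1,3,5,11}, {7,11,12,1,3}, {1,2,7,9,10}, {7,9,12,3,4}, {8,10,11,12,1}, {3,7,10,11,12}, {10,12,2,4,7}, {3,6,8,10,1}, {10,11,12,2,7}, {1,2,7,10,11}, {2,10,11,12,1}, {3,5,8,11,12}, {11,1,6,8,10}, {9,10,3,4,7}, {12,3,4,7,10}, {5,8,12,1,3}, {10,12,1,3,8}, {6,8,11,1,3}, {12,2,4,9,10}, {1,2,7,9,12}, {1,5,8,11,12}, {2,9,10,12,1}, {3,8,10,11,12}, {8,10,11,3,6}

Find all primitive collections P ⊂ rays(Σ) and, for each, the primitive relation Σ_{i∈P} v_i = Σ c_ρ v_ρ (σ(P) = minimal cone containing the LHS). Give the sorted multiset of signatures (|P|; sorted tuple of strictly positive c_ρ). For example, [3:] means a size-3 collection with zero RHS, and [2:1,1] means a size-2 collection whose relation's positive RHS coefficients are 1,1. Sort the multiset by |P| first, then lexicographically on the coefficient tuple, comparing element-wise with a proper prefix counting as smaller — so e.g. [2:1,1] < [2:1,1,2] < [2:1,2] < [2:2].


24 collections generate NE(X_Σ); each relation:

  • {2,3}:  v_{2} + v_{3} = 0 — sig = [2:]
  • {9,11}:  v_{9} + v_{11} = 0 — sig = [2:]
  • {1,4}:  v_{1} + v_{4} = v_{9} — sig = [2:1]
  • {6,12}:  v_{6} + v_{12} = v_{8} — sig = [2:1]
  • {5,10}:  v_{5} + v_{10} = v_{6} + v_{8} — sig = [2:1,1]
  • {6,7}:  v_{6} + v_{7} = v_{3} + v_{11} — sig = [2:1,1]
  • {4,5}:  v_{4} + v_{5} = v_{3} + v_{8} + v_{12} — sig = [2:1,1,1]
  • {4,6}:  v_{4} + v_{6} = v_{3} + v_{10} + v_{12} — sig = [2:1,1,1]
  • {4,11}:  v_{4} + v_{11} = v_{7} + v_{10} + v_{12} — sig = [2:1,1,1]
  • {7,8}:  v_{7} + v_{8} = v_{3} + v_{11} + v_{12} — sig = [2:1,1,1]
  • {2,5}:  v_{2} + v_{5} = v_{1} + v_{8} + v_{11} + v_{12} — sig = [2:1,1,1,1]
  • {2,6}:  v_{2} + v_{6} = v_{1} + v_{10} + v_{11} + v_{12} — sig = [2:1,1,1,1]
  • {5,9}:  v_{5} + v_{9} = v_{1} + v_{3} + v_{8} + v_{12} — sig = [2:1,1,1,1]
  • {6,9}:  v_{6} + v_{9} = v_{1} + v_{3} + v_{10} + v_{12} — sig = [2:1,1,1,1]
  • {2,8}:  v_{2} + v_{8} = v_{1} + v_{10} + v_{11} + 2·v_{12} — sig = [2:1,1,1,2]
  • {5,6}:  v_{5} + v_{6} = v_{1} + v_{3} + 2·v_{8} + v_{11} — sig = [2:1,1,1,2]
  • {8,9}:  v_{8} + v_{9} = v_{1} + v_{3} + v_{10} + 2·v_{12} — sig = [2:1,1,1,2]
  • {4,8}:  v_{4} + v_{8} = v_{3} + v_{10} + 2·v_{12} — sig = [2:1,1,2]
  • {5,7}:  v_{5} + v_{7} = v_{1} + 2·v_{3} + 2·v_{11} + 2·v_{12} — sig = [2:1,2,2,2]
  • {1,7,10,12}:  v_{1} + v_{7} + v_{10} + v_{12} = 0 — sig = [4:]
  • {7,9,10,12}:  v_{7} + v_{9} + v_{10} + v_{12} = v_{4} — sig = [4:1]
  • {1,3,8,11,12}:  v_{1} + v_{3} + v_{8} + v_{11} + v_{12} = v_{5} — sig = [5:1]
  • {1,3,10,11,12}:  v_{1} + v_{3} + v_{10} + v_{11} + v_{12} = v_{6} — sig = [5:1]
  • {1,3,8,10,11}:  v_{1} + v_{3} + v_{8} + v_{10} + v_{11} = 2·v_{6} — sig = [5:2]

Sorted signature multiset PRS(X):
    [2:]
    [2:]
    [2:1]
    [2:1]
    [2:1,1]
    [2:1,1]
    [2:1,1,1]
    [2:1,1,1]
    [2:1,1,1]
    [2:1,1,1]
    [2:1,1,1,1]
    [2:1,1,1,1]
    [2:1,1,1,1]
    [2:1,1,1,1]
    [2:1,1,1,2]
    [2:1,1,1,2]
    [2:1,1,1,2]
    [2:1,1,2]
    [2:1,2,2,2]
    [4:]
    [4:1]
    [5:1]
    [5:1]
    [5:2]


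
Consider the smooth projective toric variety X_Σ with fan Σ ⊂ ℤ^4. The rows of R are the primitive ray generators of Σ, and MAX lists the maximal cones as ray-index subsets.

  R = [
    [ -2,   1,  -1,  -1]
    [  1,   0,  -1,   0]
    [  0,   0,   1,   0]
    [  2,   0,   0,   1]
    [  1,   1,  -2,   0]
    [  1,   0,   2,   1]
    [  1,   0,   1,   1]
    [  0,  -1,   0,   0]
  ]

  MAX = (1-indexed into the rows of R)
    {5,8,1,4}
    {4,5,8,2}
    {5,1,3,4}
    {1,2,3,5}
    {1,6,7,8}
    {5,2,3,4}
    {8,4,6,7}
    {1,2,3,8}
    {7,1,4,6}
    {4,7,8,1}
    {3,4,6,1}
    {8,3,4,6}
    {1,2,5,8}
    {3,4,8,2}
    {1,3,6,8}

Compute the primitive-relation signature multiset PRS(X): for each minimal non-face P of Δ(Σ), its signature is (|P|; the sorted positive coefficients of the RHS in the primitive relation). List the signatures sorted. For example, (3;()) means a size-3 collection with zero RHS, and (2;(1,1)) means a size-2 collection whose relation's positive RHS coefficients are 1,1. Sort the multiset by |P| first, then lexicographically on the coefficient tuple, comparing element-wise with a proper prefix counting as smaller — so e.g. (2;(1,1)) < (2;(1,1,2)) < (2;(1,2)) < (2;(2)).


|primitive collections| = 9. Relations:

  P = {2,7}:  v_{2} + v_{7} = v_{4}  ⟹  sig = (2;(1))
  P = {3,7}:  v_{3} + v_{7} = v_{6}  ⟹  sig = (2;(1))
  P = {2,6}:  v_{2} + v_{6} = v_{3} + v_{4}  ⟹  sig = (2;(1,1))
  P = {5,6}:  v_{5} + v_{6} = v_{1} + v_{3} + 2·v_{4}  ⟹  sig = (2;(1,1,2))
  P = {5,7}:  v_{5} + v_{7} = v_{1} + 2·v_{4}  ⟹  sig = (2;(1,2))
  P = {1,2,4}:  v_{1} + v_{2} + v_{4} = v_{5}  ⟹  sig = (3;(1))
  P = {3,5,8}:  v_{3} + v_{5} + v_{8} = v_{2}  ⟹  sig = (3;(1))
  P = {1,3,4,8}:  v_{1} + v_{3} + v_{4} + v_{8} = 0  ⟹  sig = (4;())
  P = {1,4,6,8}:  v_{1} + v_{4} + v_{6} + v_{8} = v_{7}  ⟹  sig = (4;(1))

so the primitive-relation signature multiset is
    (2;(1))
    (2;(1))
    (2;(1,1))
    (2;(1,1,2))
    (2;(1,2))
    (3;(1))
    (3;(1))
    (4;())
    (4;(1))


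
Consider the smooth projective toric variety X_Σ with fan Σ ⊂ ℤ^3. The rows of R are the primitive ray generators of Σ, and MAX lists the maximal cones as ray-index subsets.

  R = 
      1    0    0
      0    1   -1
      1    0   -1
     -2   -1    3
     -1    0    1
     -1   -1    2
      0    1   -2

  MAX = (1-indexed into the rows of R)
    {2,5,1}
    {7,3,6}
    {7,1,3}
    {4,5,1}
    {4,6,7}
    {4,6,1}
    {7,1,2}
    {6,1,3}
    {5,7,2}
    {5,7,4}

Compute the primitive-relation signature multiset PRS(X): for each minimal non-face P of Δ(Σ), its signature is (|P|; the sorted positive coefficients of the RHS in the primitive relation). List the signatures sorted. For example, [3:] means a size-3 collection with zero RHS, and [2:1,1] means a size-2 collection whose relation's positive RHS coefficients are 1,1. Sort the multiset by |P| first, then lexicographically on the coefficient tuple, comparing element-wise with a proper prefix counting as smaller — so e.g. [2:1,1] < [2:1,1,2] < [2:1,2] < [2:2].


9 minimal non-faces of Δ(Σ) (on 7 rays):

  {3,5}:  v_{3} + v_{5} = 0 ; sig = [2:]
  {2,6}:  v_{2} + v_{6} = v_{5} ; sig = [2:1]
  {3,4}:  v_{3} + v_{4} = v_{6} ; sig = [2:1]
  {5,6}:  v_{5} + v_{6} = v_{4} ; sig = [2:1]
  {2,3}:  v_{2} + v_{3} = v_{1} + v_{7} ; sig = [2:1,1]
  {2,4}:  v_{2} + v_{4} = 2·v_{5} ; sig = [2:2]
  {1,6,7}:  v_{1} + v_{6} + v_{7} = 0 ; sig = [3:]
  {1,4,7}:  v_{1} + v_{4} + v_{7} = v_{5} ; sig = [3:1]
  {1,5,7}:  v_{1} + v_{5} + v_{7} = v_{2} ; sig = [3:1]

Sorted signature multiset PRS(X):
    |P|=2: 6 collections, coeffs (), (1), (1), (1), (1,1), (2)
    |P|=3: 3 collections, coeffs (), (1), (1)


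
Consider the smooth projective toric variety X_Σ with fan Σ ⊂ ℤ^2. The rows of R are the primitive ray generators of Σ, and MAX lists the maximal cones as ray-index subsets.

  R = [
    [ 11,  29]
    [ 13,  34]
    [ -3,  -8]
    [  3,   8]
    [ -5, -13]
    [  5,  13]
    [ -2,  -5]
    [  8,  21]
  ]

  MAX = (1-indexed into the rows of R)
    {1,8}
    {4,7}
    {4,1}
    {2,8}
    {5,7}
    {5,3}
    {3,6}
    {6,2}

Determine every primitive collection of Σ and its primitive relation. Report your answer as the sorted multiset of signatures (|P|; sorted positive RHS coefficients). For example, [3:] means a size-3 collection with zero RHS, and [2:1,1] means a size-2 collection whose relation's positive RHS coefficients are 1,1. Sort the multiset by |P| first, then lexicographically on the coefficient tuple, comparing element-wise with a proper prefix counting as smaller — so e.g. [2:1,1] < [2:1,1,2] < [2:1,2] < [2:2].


20 collections generate NE(X_Σ); each relation:

  {3,4}:  v_{3} + v_{4} = 0 ; sig = [2:]
  {5,6}:  v_{5} + v_{6} = 0 ; sig = [2:]
  {1,3}:  v_{1} + v_{3} = v_{8} ; sig = [2:1]
  {2,5}:  v_{2} + v_{5} = v_{8} ; sig = [2:1]
  {2,7}:  v_{2} + v_{7} = v_{1} ; sig = [2:1]
  {3,7}:  v_{3} + v_{7} = v_{5} ; sig = [2:1]
  {3,8}:  v_{3} + v_{8} = v_{6} ; sig = [2:1]
  {4,5}:  v_{4} + v_{5} = v_{7} ; sig = [2:1]
  {4,6}:  v_{4} + v_{6} = v_{8} ; sig = [2:1]
  {4,8}:  v_{4} + v_{8} = v_{1} ; sig = [2:1]
  {5,8}:  v_{5} + v_{8} = v_{4} ; sig = [2:1]
  {6,7}:  v_{6} + v_{7} = v_{4} ; sig = [2:1]
  {6,8}:  v_{6} + v_{8} = v_{2} ; sig = [2:1]
  {1,5}:  v_{1} + v_{5} = 2·v_{4} ; sig = [2:2]
  {1,6}:  v_{1} + v_{6} = 2·v_{8} ; sig = [2:2]
  {2,3}:  v_{2} + v_{3} = 2·v_{6} ; sig = [2:2]
  {2,4}:  v_{2} + v_{4} = 2·v_{8} ; sig = [2:2]
  {7,8}:  v_{7} + v_{8} = 2·v_{4} ; sig = [2:2]
  {1,2}:  v_{1} + v_{2} = 3·v_{8} ; sig = [2:3]
  {1,7}:  v_{1} + v_{7} = 3·v_{4} ; sig = [2:3]

Sorted signature multiset PRS(X):
[[2:], [2:], [2:1], [2:1], [2:1], [2:1], [2:1], [2:1], [2:1], [2:1], [2:1], [2:1], [2:1], [2:2], [2:2], [2:2], [2:2], [2:2], [2:3], [2:3]]


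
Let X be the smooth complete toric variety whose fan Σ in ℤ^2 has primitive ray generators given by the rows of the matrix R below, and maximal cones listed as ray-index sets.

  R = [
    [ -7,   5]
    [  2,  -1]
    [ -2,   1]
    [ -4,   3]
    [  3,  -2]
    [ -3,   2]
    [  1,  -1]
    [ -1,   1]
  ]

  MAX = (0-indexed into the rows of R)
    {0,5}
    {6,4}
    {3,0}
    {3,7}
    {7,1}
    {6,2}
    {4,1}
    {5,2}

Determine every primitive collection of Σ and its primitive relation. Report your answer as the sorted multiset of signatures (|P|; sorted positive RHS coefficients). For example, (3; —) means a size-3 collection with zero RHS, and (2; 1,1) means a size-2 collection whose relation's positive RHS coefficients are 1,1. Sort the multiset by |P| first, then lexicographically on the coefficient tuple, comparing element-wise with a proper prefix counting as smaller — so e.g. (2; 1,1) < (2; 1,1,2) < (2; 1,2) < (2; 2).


20 collections generate NE(X_Σ); each relation:

  {1,2}:  v_{1} + v_{2} = 0 — sig = (2; —)
  {4,5}:  v_{4} + v_{5} = 0 — sig = (2; —)
  {6,7}:  v_{6} + v_{7} = 0 — sig = (2; —)
  {0,4}:  v_{0} + v_{4} = v_{3} — sig = (2; 1)
  {1,5}:  v_{1} + v_{5} = v_{7} — sig = (2; 1)
  {1,6}:  v_{1} + v_{6} = v_{4} — sig = (2; 1)
  {2,4}:  v_{2} + v_{4} = v_{6} — sig = (2; 1)
  {2,7}:  v_{2} + v_{7} = v_{5} — sig = (2; 1)
  {3,4}:  v_{3} + v_{4} = v_{7} — sig = (2; 1)
  {3,5}:  v_{3} + v_{5} = v_{0} — sig = (2; 1)
  {3,6}:  v_{3} + v_{6} = v_{5} — sig = (2; 1)
  {4,7}:  v_{4} + v_{7} = v_{1} — sig = (2; 1)
  {5,6}:  v_{5} + v_{6} = v_{2} — sig = (2; 1)
  {5,7}:  v_{5} + v_{7} = v_{3} — sig = (2; 1)
  {0,1}:  v_{0} + v_{1} = v_{3} + v_{7} — sig = (2; 1,1)
  {0,6}:  v_{0} + v_{6} = 2·v_{5} — sig = (2; 2)
  {0,7}:  v_{0} + v_{7} = 2·v_{3} — sig = (2; 2)
  {1,3}:  v_{1} + v_{3} = 2·v_{7} — sig = (2; 2)
  {2,3}:  v_{2} + v_{3} = 2·v_{5} — sig = (2; 2)
  {0,2}:  v_{0} + v_{2} = 3·v_{5} — sig = (2; 3)

Sorted signature multiset PRS(X):
    |P|=2: 20 collections, coeffs (), (), (), (1), (1), (1), (1), (1), (1), (1), (1), (1), (1), (1), (1,1), (2), (2), (2), (2), (3)


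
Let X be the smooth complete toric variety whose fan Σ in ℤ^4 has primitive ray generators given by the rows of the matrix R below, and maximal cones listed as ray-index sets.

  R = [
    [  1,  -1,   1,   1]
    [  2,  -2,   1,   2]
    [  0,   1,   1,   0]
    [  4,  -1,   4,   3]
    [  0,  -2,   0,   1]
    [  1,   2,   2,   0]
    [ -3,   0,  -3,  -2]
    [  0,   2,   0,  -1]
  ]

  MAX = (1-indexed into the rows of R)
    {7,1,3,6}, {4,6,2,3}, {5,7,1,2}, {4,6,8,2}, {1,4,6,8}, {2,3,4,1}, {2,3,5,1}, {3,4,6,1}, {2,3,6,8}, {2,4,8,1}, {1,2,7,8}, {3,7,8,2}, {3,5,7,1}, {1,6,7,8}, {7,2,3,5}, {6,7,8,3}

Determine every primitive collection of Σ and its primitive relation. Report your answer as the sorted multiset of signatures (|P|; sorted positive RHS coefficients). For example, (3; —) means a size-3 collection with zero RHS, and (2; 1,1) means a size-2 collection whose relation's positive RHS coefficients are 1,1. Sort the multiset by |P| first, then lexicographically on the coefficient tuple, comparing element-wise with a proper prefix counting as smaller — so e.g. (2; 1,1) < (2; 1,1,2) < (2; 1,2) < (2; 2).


9 minimal non-faces of Δ(Σ) (on 8 rays):

  P={5,8}:  v_{5} + v_{8} = 0  →  sig = (2; —)
  P={4,7}:  v_{4} + v_{7} = v_{1}  →  sig = (2; 1)
  P={5,6}:  v_{5} + v_{6} = v_{1} + v_{3}  →  sig = (2; 1,1)
  P={4,5}:  v_{4} + v_{5} = 2·v_{1} + v_{2} + v_{3}  →  sig = (2; 1,1,2)
  P={2,6,7}:  v_{2} + v_{6} + v_{7} = 0  →  sig = (3; —)
  P={1,2,6}:  v_{1} + v_{2} + v_{6} = v_{4}  →  sig = (3; 1)
  P={1,3,8}:  v_{1} + v_{3} + v_{8} = v_{6}  →  sig = (3; 1)
  P={3,4,8}:  v_{3} + v_{4} + v_{8} = v_{2} + 2·v_{6}  →  sig = (3; 1,2)
  P={1,2,3,7}:  v_{1} + v_{2} + v_{3} + v_{7} = v_{5}  →  sig = (4; 1)

Sorted signature multiset PRS(X):
    |P|=2: 4 collections, coeffs (), (1), (1,1), (1,1,2)
    |P|=3: 4 collections, coeffs (), (1), (1), (1,2)
    |P|=4: 1 collection, coeffs (1)
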